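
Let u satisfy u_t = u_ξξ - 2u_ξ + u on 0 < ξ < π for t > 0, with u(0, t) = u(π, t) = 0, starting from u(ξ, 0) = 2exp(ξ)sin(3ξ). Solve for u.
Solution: Substitute u = exp(ξ)w, i.e. w = exp(-ξ)u.
By the product rule, u_ξ = exp(ξ)(w_ξ + w), u_ξξ = exp(ξ)(w_ξξ + 2w_ξ + w), u_t = exp(ξ)w_t.
Substituting into the PDE and dividing by exp(ξ): w_t = (w_ξξ + 2w_ξ + w) - 2(w_ξ + w) + w.
The lower-order terms cancel, leaving the standard heat equation w_t = w_ξξ.
Initial data for w: w(ξ,0) = exp(-ξ)u(ξ,0) = 2sin(3ξ). The boundary conditions carry over: w(0,t) = w(π,t) = 0.
Solve for w:
  Using separation of variables w = X(ξ)T(t):
  Eigenfunctions: sin(nξ), n = 1, 2, 3, ...
  General solution: w(ξ, t) = Σ c_n sin(nξ) exp(-n² t)
  Matching w(ξ,0) = 2sin(3ξ) term by term: c_3=2.
Hence w(ξ,t) = 2exp(-9t)sin(3ξ).
Transform back: u(ξ,t) = exp(ξ)w(ξ,t).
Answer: u(ξ, t) = 2exp(-9t)exp(ξ)sin(3ξ)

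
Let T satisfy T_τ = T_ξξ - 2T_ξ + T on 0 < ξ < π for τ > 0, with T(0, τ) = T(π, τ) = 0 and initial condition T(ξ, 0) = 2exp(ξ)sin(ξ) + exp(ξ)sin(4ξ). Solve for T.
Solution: Substitute T = exp(ξ)u, i.e. u = exp(-ξ)T.
By the product rule, T_ξ = exp(ξ)(u_ξ + u), T_ξξ = exp(ξ)(u_ξξ + 2u_ξ + u), T_τ = exp(ξ)u_τ.
Substituting into the PDE and dividing by exp(ξ): u_τ = (u_ξξ + 2u_ξ + u) - 2(u_ξ + u) + u.
The lower-order terms cancel, leaving the standard heat equation u_τ = u_ξξ.
Initial data for u: u(ξ,0) = exp(-ξ)T(ξ,0) = 2sin(ξ) + sin(4ξ). The boundary conditions carry over: u(0,τ) = u(π,τ) = 0.
Solve for u:
  Using separation of variables u = X(ξ)G(τ):
  Eigenfunctions: sin(nξ), n = 1, 2, 3, ...
  General solution: u(ξ, τ) = Σ c_n sin(nξ) exp(-n² τ)
  Matching u(ξ,0) = 2sin(ξ) + sin(4ξ) term by term: c_1=2, c_4=1.
Hence u(ξ,τ) = 2exp(-τ)sin(ξ) + exp(-16τ)sin(4ξ).
Transform back: T(ξ,τ) = exp(ξ)u(ξ,τ).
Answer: T(ξ, τ) = 2exp(ξ)exp(-τ)sin(ξ) + exp(ξ)exp(-16τ)sin(4ξ)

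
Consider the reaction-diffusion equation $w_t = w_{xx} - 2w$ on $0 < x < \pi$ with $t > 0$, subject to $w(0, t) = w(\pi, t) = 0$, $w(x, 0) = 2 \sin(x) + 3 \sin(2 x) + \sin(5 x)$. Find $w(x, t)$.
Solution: Substitute $w = e^{-2t}u$, i.e. $u = e^{2t}w$.
By the product rule, $w_t = e^{-2t}(u_t - 2u)$, $w_{xx} = e^{-2t}u_{xx}$.
Substituting into the PDE and dividing by $e^{-2t}$: $u_t - 2u = u_{xx} - 2u$.
The lower-order terms cancel, leaving the standard heat equation $u_t = u_{xx}$.
Initial data for $u$: $u(x,0) = w(x,0) = 2 \sin(x) + 3 \sin(2 x) + \sin(5 x)$. The boundary conditions carry over: $u(0,t) = u(\pi,t) = 0$.
Solve for $u$:
  Using separation of variables $u = X(x)T(t)$:
  Eigenfunctions: $\sin(nx)$, $n = 1, 2, 3, \ldots$
  General solution: $u(x, t) = \sum c_n \sin(nx) e^{-n^2 t}$
  Matching $u(x,0) = 2 \sin(x) + 3 \sin(2 x) + \sin(5 x)$ term by term: $c_1=2, c_2=3, c_5=1$.
Hence $u(x,t) = 2 e^{-t} \sin(x) + 3 e^{-4 t} \sin(2 x) + e^{-25 t} \sin(5 x)$.
Transform back: $w(x,t) = e^{-2t}u(x,t)$.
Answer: $w(x, t) = 2 e^{-3 t} \sin(x) + 3 e^{-6 t} \sin(2 x) + e^{-27 t} \sin(5 x)$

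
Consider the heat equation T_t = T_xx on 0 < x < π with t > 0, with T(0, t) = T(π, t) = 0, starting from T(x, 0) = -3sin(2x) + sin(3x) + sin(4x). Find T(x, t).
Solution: Separating variables: T = Σ c_n exp(-n²t) sin(nx). From T(x,0) = -3sin(2x) + sin(3x) + sin(4x): c_2=-3, c_3=1, c_4=1.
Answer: T(x, t) = -3exp(-4t)sin(2x) + exp(-9t)sin(3x) + exp(-16t)sin(4x)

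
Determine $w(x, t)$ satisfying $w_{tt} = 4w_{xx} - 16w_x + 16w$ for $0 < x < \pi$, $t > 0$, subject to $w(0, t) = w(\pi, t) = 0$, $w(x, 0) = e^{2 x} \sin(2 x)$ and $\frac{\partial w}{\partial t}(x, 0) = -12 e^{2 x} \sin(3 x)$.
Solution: Substitute $w = e^{2x}u$, i.e. $u = e^{-2x}w$.
By the product rule, $w_x = e^{2x}(u_x + 2u)$, $w_{xx} = e^{2x}(u_{xx} + 4u_x + 4u)$, $w_{tt} = e^{2x}u_{tt}$.
Substituting into the PDE and dividing by $e^{2x}$: $u_{tt} = 4(u_{xx} + 4u_x + 4u) - 16(u_x + 2u) + 16u$.
The lower-order terms cancel, leaving the standard wave equation $u_{tt} = 4u_{xx}$.
Initial data for $u$: $u(x,0) = e^{-2x}w(x,0) = \sin(2 x)$; $u_t(x,0) = e^{-2x}w_t(x,0) = -12 \sin(3 x)$. The boundary conditions carry over: $u(0,t) = u(\pi,t) = 0$.
Solve for $u$:
  Using separation of variables $u = X(x)T(t)$:
  Eigenfunctions: $\sin(nx)$, $n = 1, 2, 3, \ldots$
  General solution: $u(x, t) = \sum [A_n \cos(2n t) + B_n \sin(2n t)] \sin(nx)$
  From $u(x,0) = \sin(2 x)$: $A_2=1$. From $u_t(x,0) = -12 \sin(3 x)$, using $u_t(x,0) = \sum \omega_n B_n \sin(nx)$ with $\omega_n = 2n$: $B_3 = (-12)/6 = -2$.
Hence $u(x,t) = -2 \sin(6 t) \sin(3 x) + \sin(2 x) \cos(4 t)$.
Transform back: $w(x,t) = e^{2x}u(x,t)$.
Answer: $w(x, t) = -2 e^{2 x} \sin(6 t) \sin(3 x) + e^{2 x} \sin(2 x) \cos(4 t)$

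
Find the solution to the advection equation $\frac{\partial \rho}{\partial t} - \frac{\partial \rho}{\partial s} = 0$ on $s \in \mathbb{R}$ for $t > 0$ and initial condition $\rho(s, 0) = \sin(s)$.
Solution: By characteristics ($ds/dt = -1$), $\rho(s,t) = f(s + t)$ with $f = \rho( \cdot , 0)$.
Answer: $\rho(s, t) = \sin(s + t)$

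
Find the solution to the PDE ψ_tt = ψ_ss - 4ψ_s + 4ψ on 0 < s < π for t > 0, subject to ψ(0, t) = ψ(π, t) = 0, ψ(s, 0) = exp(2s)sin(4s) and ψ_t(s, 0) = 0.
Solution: Substitute ψ = exp(2s)u.
Then ψ_s = exp(2s)(u_s + 2u), ψ_ss = exp(2s)(u_ss + 4u_s + 4u), ψ_tt = exp(2s)u_tt; substituting and dividing by exp(2s), the lower-order terms cancel: u_tt = u_ss (standard wave equation).
Data for u: u(s,0) = exp(-2s)ψ(s,0) = sin(4s); u_t(s,0) = exp(-2s)ψ_t(s,0) = 0. The boundary conditions carry over: u(0,t) = u(π,t) = 0.
Separating variables: u = Σ [A_n cos(ω_n t) + B_n sin(ω_n t)] sin(ns), ω_n = n. From ICs: A_4=1.
So u(s,t) = sin(4s)cos(4t), and ψ(s,t) = exp(2s)u(s,t).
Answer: ψ(s, t) = exp(2s)sin(4s)cos(4t)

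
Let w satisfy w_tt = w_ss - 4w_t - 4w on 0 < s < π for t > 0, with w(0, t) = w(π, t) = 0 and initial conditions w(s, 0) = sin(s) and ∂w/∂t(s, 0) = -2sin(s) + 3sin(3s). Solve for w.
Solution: Substitute w = exp(-2t)u.
Then w_t = exp(-2t)(u_t - 2u), w_tt = exp(-2t)(u_tt - 4u_t + 4u), w_ss = exp(-2t)u_ss; substituting and dividing by exp(-2t), the lower-order terms cancel: u_tt = u_ss (standard wave equation).
Data for u: u(s,0) = w(s,0) = sin(s); u_t(s,0) = w_t(s,0) + 2w(s,0) = 3sin(3s). The boundary conditions carry over: u(0,t) = u(π,t) = 0.
Separating variables: u = Σ [A_n cos(ω_n t) + B_n sin(ω_n t)] sin(ns), ω_n = n. From ICs (B_n = velocity coefficient / ω_n): A_1=1, B_3=1.
So u(s,t) = sin(s)cos(t) + sin(3s)sin(3t), and w(s,t) = exp(-2t)u(s,t).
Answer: w(s, t) = exp(-2t)sin(s)cos(t) + exp(-2t)sin(3s)sin(3t)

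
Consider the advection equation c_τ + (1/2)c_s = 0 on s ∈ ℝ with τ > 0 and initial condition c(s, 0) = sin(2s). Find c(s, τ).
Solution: By method of characteristics (waves move right with speed 1/2):
Along characteristics s - (1/2)τ = const, c is constant, so c(s,τ) = f(s - (1/2)τ) with f = c(·, 0).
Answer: c(s, τ) = sin(2s - τ)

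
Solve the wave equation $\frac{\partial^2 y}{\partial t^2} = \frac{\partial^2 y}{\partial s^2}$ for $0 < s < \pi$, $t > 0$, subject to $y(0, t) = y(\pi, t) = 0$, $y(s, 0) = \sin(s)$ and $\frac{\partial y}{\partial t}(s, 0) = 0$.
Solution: Separating variables: $y = \sum [A_n \cos(\omega_n t) + B_n \sin(\omega_n t)] \sin(ns)$, $\omega_n = n$. From ICs: $A_1=1$.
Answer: $y(s, t) = \sin(s) \cos(t)$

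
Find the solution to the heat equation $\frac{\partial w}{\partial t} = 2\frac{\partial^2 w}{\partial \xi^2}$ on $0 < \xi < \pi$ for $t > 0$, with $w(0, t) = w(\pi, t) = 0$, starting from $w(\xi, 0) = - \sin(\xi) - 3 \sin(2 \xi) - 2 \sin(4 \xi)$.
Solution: Separating variables: $w = \sum c_n e^{-2n^2t} \sin(n\xi)$. From $w(\xi,0) = - \sin(\xi) - 3 \sin(2 \xi) - 2 \sin(4 \xi)$: $c_1=-1, c_2=-3, c_4=-2$.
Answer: $w(\xi, t) = - e^{-2 t} \sin(\xi) - 3 e^{-8 t} \sin(2 \xi) - 2 e^{-32 t} \sin(4 \xi)$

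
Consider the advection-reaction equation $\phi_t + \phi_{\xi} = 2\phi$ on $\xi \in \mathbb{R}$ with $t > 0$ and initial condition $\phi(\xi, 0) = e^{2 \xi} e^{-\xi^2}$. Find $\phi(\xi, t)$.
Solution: Substitute $\phi = e^{2\xi}u$, i.e. $u = e^{-2\xi}\phi$.
By the product rule, $\phi_{\xi} = e^{2\xi}(u_{\xi} + 2u)$, $\phi_t = e^{2\xi}u_t$.
Substituting into the PDE and dividing by $e^{2\xi}$: $u_t + (u_{\xi} + 2u) = 2u$.
The lower-order terms cancel, leaving the standard advection equation $u_t + u_{\xi} = 0$.
Initial data for $u$: $u(\xi,0) = e^{-2\xi}\phi(\xi,0) = e^{-\xi^2}$.
Solve for $u$:
  By method of characteristics (waves move right with speed 1):
  Along characteristics $\xi - t =$ const, $u$ is constant, so $u(\xi,t) = f(\xi - t)$ with $f = u( \cdot , 0)$.
Hence $u(\xi,t) = e^{-(-t + \xi)^2}$.
Transform back: $\phi(\xi,t) = e^{2\xi}u(\xi,t)$.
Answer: $\phi(\xi, t) = e^{2 \xi} e^{-(\xi - t)^2}$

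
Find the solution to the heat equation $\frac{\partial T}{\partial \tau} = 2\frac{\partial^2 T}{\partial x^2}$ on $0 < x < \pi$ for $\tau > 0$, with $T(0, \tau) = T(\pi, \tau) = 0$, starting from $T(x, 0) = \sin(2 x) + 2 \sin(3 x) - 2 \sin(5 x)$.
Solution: Using separation of variables $T = X(x)G(\tau)$:
Eigenfunctions: $\sin(nx)$, $n = 1, 2, 3, \ldots$
General solution: $T(x, \tau) = \sum c_n \sin(nx) e^{-2n^2 \tau}$
Matching $T(x,0) = \sin(2 x) + 2 \sin(3 x) - 2 \sin(5 x)$ term by term: $c_2=1, c_3=2, c_5=-2$.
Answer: $T(x, \tau) = e^{-8 \tau} \sin(2 x) + 2 e^{-18 \tau} \sin(3 x) - 2 e^{-50 \tau} \sin(5 x)$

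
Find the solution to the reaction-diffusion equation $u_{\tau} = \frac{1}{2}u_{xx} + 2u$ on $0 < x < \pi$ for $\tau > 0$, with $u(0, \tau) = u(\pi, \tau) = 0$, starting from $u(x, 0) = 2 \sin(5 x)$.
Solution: Substitute $u = e^{2\tau}w$, i.e. $w = e^{-2\tau}u$.
By the product rule, $u_{\tau} = e^{2\tau}(w_{\tau} + 2w)$, $u_{xx} = e^{2\tau}w_{xx}$.
Substituting into the PDE and dividing by $e^{2\tau}$: $w_{\tau} + 2w = \frac{1}{2}w_{xx} + 2w$.
The lower-order terms cancel, leaving the standard heat equation $w_{\tau} = \frac{1}{2}w_{xx}$.
Initial data for $w$: $w(x,0) = u(x,0) = 2 \sin(5 x)$. The boundary conditions carry over: $w(0,\tau) = w(\pi,\tau) = 0$.
Solve for $w$:
  Using separation of variables $w = X(x)T(\tau)$:
  Eigenfunctions: $\sin(nx)$, $n = 1, 2, 3, \ldots$
  General solution: $w(x, \tau) = \sum c_n \sin(nx) e^{-n^2 \tau/2}$
  Matching $w(x,0) = 2 \sin(5 x)$ term by term: $c_5=2$.
Hence $w(x,\tau) = 2 e^{-25 \tau/2} \sin(5 x)$.
Transform back: $u(x,\tau) = e^{2\tau}w(x,\tau)$.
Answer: $u(x, \tau) = 2 e^{-21 \tau/2} \sin(5 x)$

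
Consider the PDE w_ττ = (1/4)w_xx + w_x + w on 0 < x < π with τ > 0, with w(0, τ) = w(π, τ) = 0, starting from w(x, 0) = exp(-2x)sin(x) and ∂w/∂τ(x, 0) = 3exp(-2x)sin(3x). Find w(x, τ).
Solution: Substitute w = exp(-2x)u, i.e. u = exp(2x)w.
By the product rule, w_x = exp(-2x)(u_x - 2u), w_xx = exp(-2x)(u_xx - 4u_x + 4u), w_ττ = exp(-2x)u_ττ.
Substituting into the PDE and dividing by exp(-2x): u_ττ = (1/4)(u_xx - 4u_x + 4u) + (u_x - 2u) + u.
The lower-order terms cancel, leaving the standard wave equation u_ττ = (1/4)u_xx.
Initial data for u: u(x,0) = exp(2x)w(x,0) = sin(x); u_τ(x,0) = exp(2x)w_τ(x,0) = 3sin(3x). The boundary conditions carry over: u(0,τ) = u(π,τ) = 0.
Solve for u:
  Using separation of variables u = X(x)T(τ):
  Eigenfunctions: sin(nx), n = 1, 2, 3, ...
  General solution: u(x, τ) = Σ [A_n cos(n τ/2) + B_n sin(n τ/2)] sin(nx)
  From u(x,0) = sin(x): A_1=1. From u_τ(x,0) = 3sin(3x), using u_τ(x,0) = Σ ω_n B_n sin(nx) with ω_n = n/2: B_3 = 3/(3/2) = 2.
Hence u(x,τ) = sin(x)cos(τ/2) + 2sin(3x)sin(3τ/2).
Transform back: w(x,τ) = exp(-2x)u(x,τ).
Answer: w(x, τ) = exp(-2x)sin(x)cos(τ/2) + 2exp(-2x)sin(3x)sin(3τ/2)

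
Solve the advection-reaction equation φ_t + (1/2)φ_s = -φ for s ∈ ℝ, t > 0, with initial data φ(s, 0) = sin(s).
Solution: Substitute φ = exp(-t)u.
Then φ_t = exp(-t)(u_t - u), φ_s = exp(-t)u_s; substituting and dividing by exp(-t), the lower-order terms cancel: u_t + (1/2)u_s = 0 (standard advection equation).
Data for u: u(s,0) = φ(s,0) = sin(s).
By characteristics (ds/dt = 1/2), u(s,t) = f(s - (1/2)t) with f = u(·, 0).
So u(s,t) = sin(s - t/2), and φ(s,t) = exp(-t)u(s,t).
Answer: φ(s, t) = exp(-t)sin(s - t/2)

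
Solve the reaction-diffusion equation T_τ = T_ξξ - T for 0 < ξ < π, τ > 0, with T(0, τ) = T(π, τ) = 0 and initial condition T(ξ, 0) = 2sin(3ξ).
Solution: Substitute T = exp(-τ)u.
Then T_τ = exp(-τ)(u_τ - u), T_ξξ = exp(-τ)u_ξξ; substituting and dividing by exp(-τ), the lower-order terms cancel: u_τ = u_ξξ (standard heat equation).
Data for u: u(ξ,0) = T(ξ,0) = 2sin(3ξ). The boundary conditions carry over: u(0,τ) = u(π,τ) = 0.
Separating variables: u = Σ c_n exp(-n²τ) sin(nξ). From u(ξ,0) = 2sin(3ξ): c_3=2.
So u(ξ,τ) = 2exp(-9τ)sin(3ξ), and T(ξ,τ) = exp(-τ)u(ξ,τ).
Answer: T(ξ, τ) = 2exp(-10τ)sin(3ξ)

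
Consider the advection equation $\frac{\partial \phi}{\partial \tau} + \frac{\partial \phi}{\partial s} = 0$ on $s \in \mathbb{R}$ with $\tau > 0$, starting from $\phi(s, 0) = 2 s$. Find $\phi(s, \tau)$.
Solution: By method of characteristics (waves move right with speed 1):
Along characteristics $s - \tau =$ const, $\phi$ is constant, so $\phi(s,\tau) = f(s - \tau)$ with $f = \phi( \cdot , 0)$.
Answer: $\phi(s, \tau) = -2 \tau + 2 s$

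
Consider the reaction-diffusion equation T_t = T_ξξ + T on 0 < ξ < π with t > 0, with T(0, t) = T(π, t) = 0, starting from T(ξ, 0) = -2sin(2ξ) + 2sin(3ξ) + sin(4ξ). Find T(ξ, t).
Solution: Substitute T = exp(t)u, i.e. u = exp(-t)T.
By the product rule, T_t = exp(t)(u_t + u), T_ξξ = exp(t)u_ξξ.
Substituting into the PDE and dividing by exp(t): u_t + u = u_ξξ + u.
The lower-order terms cancel, leaving the standard heat equation u_t = u_ξξ.
Initial data for u: u(ξ,0) = T(ξ,0) = -2sin(2ξ) + 2sin(3ξ) + sin(4ξ). The boundary conditions carry over: u(0,t) = u(π,t) = 0.
Solve for u:
  Using separation of variables u = X(ξ)G(t):
  Eigenfunctions: sin(nξ), n = 1, 2, 3, ...
  General solution: u(ξ, t) = Σ c_n sin(nξ) exp(-n² t)
  Matching u(ξ,0) = -2sin(2ξ) + 2sin(3ξ) + sin(4ξ) term by term: c_2=-2, c_3=2, c_4=1.
Hence u(ξ,t) = -2exp(-4t)sin(2ξ) + 2exp(-9t)sin(3ξ) + exp(-16t)sin(4ξ).
Transform back: T(ξ,t) = exp(t)u(ξ,t).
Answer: T(ξ, t) = -2exp(-3t)sin(2ξ) + 2exp(-8t)sin(3ξ) + exp(-15t)sin(4ξ)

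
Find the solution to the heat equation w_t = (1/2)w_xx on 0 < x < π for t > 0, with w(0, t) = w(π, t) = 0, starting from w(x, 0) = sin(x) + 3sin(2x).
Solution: Using separation of variables w = X(x)T(t):
Eigenfunctions: sin(nx), n = 1, 2, 3, ...
General solution: w(x, t) = Σ c_n sin(nx) exp(-n² t/2)
Matching w(x,0) = sin(x) + 3sin(2x) term by term: c_1=1, c_2=3.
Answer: w(x, t) = 3exp(-2t)sin(2x) + exp(-t/2)sin(x)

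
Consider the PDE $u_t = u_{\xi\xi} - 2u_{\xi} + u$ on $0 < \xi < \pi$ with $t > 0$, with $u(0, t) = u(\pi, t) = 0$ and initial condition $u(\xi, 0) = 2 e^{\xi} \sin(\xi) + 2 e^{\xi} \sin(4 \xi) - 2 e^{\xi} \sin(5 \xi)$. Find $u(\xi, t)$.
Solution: Substitute $u = e^{\xi}w$, i.e. $w = e^{-\xi}u$.
By the product rule, $u_{\xi} = e^{\xi}(w_{\xi} + w)$, $u_{\xi\xi} = e^{\xi}(w_{\xi\xi} + 2w_{\xi} + w)$, $u_t = e^{\xi}w_t$.
Substituting into the PDE and dividing by $e^{\xi}$: $w_t = (w_{\xi\xi} + 2w_{\xi} + w) - 2(w_{\xi} + w) + w$.
The lower-order terms cancel, leaving the standard heat equation $w_t = w_{\xi\xi}$.
Initial data for $w$: $w(\xi,0) = e^{-\xi}u(\xi,0) = 2 \sin(\xi) + 2 \sin(4 \xi) - 2 \sin(5 \xi)$. The boundary conditions carry over: $w(0,t) = w(\pi,t) = 0$.
Solve for $w$:
  Using separation of variables $w = X(\xi)T(t)$:
  Eigenfunctions: $\sin(n\xi)$, $n = 1, 2, 3, \ldots$
  General solution: $w(\xi, t) = \sum c_n \sin(n\xi) e^{-n^2 t}$
  Matching $w(\xi,0) = 2 \sin(\xi) + 2 \sin(4 \xi) - 2 \sin(5 \xi)$ term by term: $c_1=2, c_4=2, c_5=-2$.
Hence $w(\xi,t) = 2 e^{-t} \sin(\xi) + 2 e^{-16 t} \sin(4 \xi) - 2 e^{-25 t} \sin(5 \xi)$.
Transform back: $u(\xi,t) = e^{\xi}w(\xi,t)$.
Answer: $u(\xi, t) = 2 e^{\xi} e^{-t} \sin(\xi) + 2 e^{\xi} e^{-16 t} \sin(4 \xi) - 2 e^{\xi} e^{-25 t} \sin(5 \xi)$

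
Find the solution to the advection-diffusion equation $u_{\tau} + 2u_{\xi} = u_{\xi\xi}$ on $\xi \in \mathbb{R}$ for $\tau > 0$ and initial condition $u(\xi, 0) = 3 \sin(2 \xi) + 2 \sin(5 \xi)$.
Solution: Change to a moving frame: let $\eta = \xi - 2\tau$, $\sigma = \tau$ and write $u(\xi,\tau) = w(\eta,\sigma)$.
By the chain rule $u_{\tau} = w_{\sigma} - 2w_{\eta}$, $u_{\xi} = w_{\eta}$, $u_{\xi\xi} = w_{\eta\eta}$.
Then $u_{\tau} + 2u_{\xi} = w_{\sigma}$: the advection term cancels and the PDE becomes the heat equation $w_{\sigma} = w_{\eta\eta}$ on $\eta \in \mathbb{R}$.
Initial data: $w(\eta,0) = u(\eta,0) = 3 \sin(2 \eta) + 2 \sin(5 \eta)$.
On $\eta \in \mathbb{R}$ each mode satisfies $(\sin(n\eta))'' = -n^2 \sin(n\eta)$, so $e^{-n^2\sigma} \sin(n\eta)$ solves the heat equation; by superposition $w(\eta,\sigma) = \sum c_n e^{-n^2\sigma} \sin(n\eta)$.
Reading off the coefficients: $c_2=3, c_5=2$, so $w(\eta,\sigma) = 3 e^{-4 \sigma} \sin(2 \eta) + 2 e^{-25 \sigma} \sin(5 \eta)$.
Substituting back $\eta = \xi - 2\tau$, $\sigma = \tau$: $u(\xi,\tau) = w(\xi - 2\tau, \tau)$.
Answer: $u(\xi, \tau) = -3 e^{-4 \tau} \sin(4 \tau - 2 \xi) - 2 e^{-25 \tau} \sin(10 \tau - 5 \xi)$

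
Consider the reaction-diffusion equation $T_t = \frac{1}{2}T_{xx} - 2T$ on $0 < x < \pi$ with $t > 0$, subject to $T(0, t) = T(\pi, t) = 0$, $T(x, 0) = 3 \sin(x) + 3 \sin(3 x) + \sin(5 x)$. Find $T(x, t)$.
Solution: Substitute $T = e^{-2t}u$, i.e. $u = e^{2t}T$.
By the product rule, $T_t = e^{-2t}(u_t - 2u)$, $T_{xx} = e^{-2t}u_{xx}$.
Substituting into the PDE and dividing by $e^{-2t}$: $u_t - 2u = \frac{1}{2}u_{xx} - 2u$.
The lower-order terms cancel, leaving the standard heat equation $u_t = \frac{1}{2}u_{xx}$.
Initial data for $u$: $u(x,0) = T(x,0) = 3 \sin(x) + 3 \sin(3 x) + \sin(5 x)$. The boundary conditions carry over: $u(0,t) = u(\pi,t) = 0$.
Solve for $u$:
  Using separation of variables $u = X(x)G(t)$:
  Eigenfunctions: $\sin(nx)$, $n = 1, 2, 3, \ldots$
  General solution: $u(x, t) = \sum c_n \sin(nx) e^{-n^2 t/2}$
  Matching $u(x,0) = 3 \sin(x) + 3 \sin(3 x) + \sin(5 x)$ term by term: $c_1=3, c_3=3, c_5=1$.
Hence $u(x,t) = 3 e^{-t/2} \sin(x) + 3 e^{-9 t/2} \sin(3 x) + e^{-25 t/2} \sin(5 x)$.
Transform back: $T(x,t) = e^{-2t}u(x,t)$.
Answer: $T(x, t) = 3 e^{-5 t/2} \sin(x) + 3 e^{-13 t/2} \sin(3 x) + e^{-29 t/2} \sin(5 x)$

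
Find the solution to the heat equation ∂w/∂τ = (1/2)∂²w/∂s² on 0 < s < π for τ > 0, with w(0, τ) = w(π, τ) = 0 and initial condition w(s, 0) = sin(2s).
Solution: Using separation of variables w = X(s)T(τ):
Eigenfunctions: sin(ns), n = 1, 2, 3, ...
General solution: w(s, τ) = Σ c_n sin(ns) exp(-n² τ/2)
Matching w(s,0) = sin(2s) term by term: c_2=1.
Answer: w(s, τ) = exp(-2τ)sin(2s)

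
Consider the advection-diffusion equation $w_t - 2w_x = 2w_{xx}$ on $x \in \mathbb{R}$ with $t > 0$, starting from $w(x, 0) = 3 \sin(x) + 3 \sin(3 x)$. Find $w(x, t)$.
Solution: Moving frame: $\eta = x + 2t$, $\sigma = t$, $w = u(\eta,\sigma)$, so $w_t = u_{\sigma} + 2u_{\eta}$ and $w_{xx} = u_{\eta\eta}$.
Hence $w_t - 2w_x = u_{\sigma}$ and the PDE becomes the heat equation $u_{\sigma} = 2u_{\eta\eta}$ on $\eta \in \mathbb{R}$.
Initial data: $u(\eta,0) = w(\eta,0) = 3 \sin(\eta) + 3 \sin(3 \eta)$. Each mode $\sin(n\eta)$ decays as $e^{-2n^2\sigma}$ on $\mathbb{R}$, so $u(\eta,\sigma) = \sum c_n e^{-2n^2\sigma} \sin(n\eta)$ with $c_1=3, c_3=3$: $u(\eta,\sigma) = 3 e^{-2 \sigma} \sin(\eta) + 3 e^{-18 \sigma} \sin(3 \eta)$.
Substituting back: $w(x,t) = u(x + 2t, t)$.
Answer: $w(x, t) = 3 e^{-2 t} \sin(2 t + x) + 3 e^{-18 t} \sin(6 t + 3 x)$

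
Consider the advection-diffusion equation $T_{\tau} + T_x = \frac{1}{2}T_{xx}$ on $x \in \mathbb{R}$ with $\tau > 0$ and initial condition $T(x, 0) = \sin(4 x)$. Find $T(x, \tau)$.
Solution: Moving frame: $\eta = x - \tau$, $\sigma = \tau$, $T = u(\eta,\sigma)$, so $T_{\tau} = u_{\sigma} - u_{\eta}$ and $T_{xx} = u_{\eta\eta}$.
Hence $T_{\tau} + T_x = u_{\sigma}$ and the PDE becomes the heat equation $u_{\sigma} = \frac{1}{2}u_{\eta\eta}$ on $\eta \in \mathbb{R}$.
Initial data: $u(\eta,0) = T(\eta,0) = \sin(4 \eta)$. Each mode $\sin(n\eta)$ decays as $e^{-n^2\sigma/2}$ on $\mathbb{R}$, so $u(\eta,\sigma) = \sum c_n e^{-n^2\sigma/2} \sin(n\eta)$ with $c_4=1$: $u(\eta,\sigma) = e^{-8 \sigma} \sin(4 \eta)$.
Substituting back: $T(x,\tau) = u(x - \tau, \tau)$.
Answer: $T(x, \tau) = - e^{-8 \tau} \sin(4 \tau - 4 x)$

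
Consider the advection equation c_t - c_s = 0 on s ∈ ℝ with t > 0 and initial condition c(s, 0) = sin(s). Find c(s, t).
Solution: By method of characteristics (waves move left with speed 1):
Along characteristics s + t = const, c is constant, so c(s,t) = f(s + t) with f = c(·, 0).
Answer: c(s, t) = sin(s + t)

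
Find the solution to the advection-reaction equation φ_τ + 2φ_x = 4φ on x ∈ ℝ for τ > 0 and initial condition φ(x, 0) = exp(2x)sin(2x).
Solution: Substitute φ = exp(2x)u.
Then φ_x = exp(2x)(u_x + 2u), φ_τ = exp(2x)u_τ; substituting and dividing by exp(2x), the lower-order terms cancel: u_τ + 2u_x = 0 (standard advection equation).
Data for u: u(x,0) = exp(-2x)φ(x,0) = sin(2x).
By characteristics (dx/dτ = 2), u(x,τ) = f(x - 2τ) with f = u(·, 0).
So u(x,τ) = sin(2x - 4τ), and φ(x,τ) = exp(2x)u(x,τ).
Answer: φ(x, τ) = exp(2x)sin(2x - 4τ)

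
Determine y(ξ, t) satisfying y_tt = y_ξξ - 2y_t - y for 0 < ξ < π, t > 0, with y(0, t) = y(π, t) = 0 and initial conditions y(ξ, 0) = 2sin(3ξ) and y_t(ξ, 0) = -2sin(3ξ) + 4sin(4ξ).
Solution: Substitute y = exp(-t)u, i.e. u = exp(t)y.
By the product rule, y_t = exp(-t)(u_t - u), y_tt = exp(-t)(u_tt - 2u_t + u), y_ξξ = exp(-t)u_ξξ.
Substituting into the PDE and dividing by exp(-t): u_tt - 2u_t + u = u_ξξ - 2(u_t - u) - u.
The lower-order terms cancel, leaving the standard wave equation u_tt = u_ξξ.
Initial data for u: u(ξ,0) = y(ξ,0) = 2sin(3ξ); u_t(ξ,0) = y_t(ξ,0) + y(ξ,0) = 4sin(4ξ). The boundary conditions carry over: u(0,t) = u(π,t) = 0.
Solve for u:
  Using separation of variables u = X(ξ)T(t):
  Eigenfunctions: sin(nξ), n = 1, 2, 3, ...
  General solution: u(ξ, t) = Σ [A_n cos(n t) + B_n sin(n t)] sin(nξ)
  From u(ξ,0) = 2sin(3ξ): A_3=2. From u_t(ξ,0) = 4sin(4ξ), using u_t(ξ,0) = Σ ω_n B_n sin(nξ) with ω_n = n: B_4 = 4/4 = 1.
Hence u(ξ,t) = sin(4t)sin(4ξ) + 2sin(3ξ)cos(3t).
Transform back: y(ξ,t) = exp(-t)u(ξ,t).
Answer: y(ξ, t) = exp(-t)sin(4t)sin(4ξ) + 2exp(-t)sin(3ξ)cos(3t)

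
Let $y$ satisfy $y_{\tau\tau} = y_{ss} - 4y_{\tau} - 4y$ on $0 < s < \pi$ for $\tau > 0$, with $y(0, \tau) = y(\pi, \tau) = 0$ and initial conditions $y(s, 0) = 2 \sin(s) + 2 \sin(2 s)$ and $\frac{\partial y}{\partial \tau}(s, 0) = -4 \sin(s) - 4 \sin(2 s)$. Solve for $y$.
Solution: Substitute $y = e^{-2\tau}u$.
Then $y_{\tau} = e^{-2\tau}(u_{\tau} - 2u)$, $y_{\tau\tau} = e^{-2\tau}(u_{\tau\tau} - 4u_{\tau} + 4u)$, $y_{ss} = e^{-2\tau}u_{ss}$; substituting and dividing by $e^{-2\tau}$, the lower-order terms cancel: $u_{\tau\tau} = u_{ss}$ (standard wave equation).
Data for $u$: $u(s,0) = y(s,0) = 2 \sin(s) + 2 \sin(2 s)$; $u_{\tau}(s,0) = y_{\tau}(s,0) + 2y(s,0) = 0$. The boundary conditions carry over: $u(0,\tau) = u(\pi,\tau) = 0$.
Separating variables: $u = \sum [A_n \cos(\omega_n \tau) + B_n \sin(\omega_n \tau)] \sin(ns)$, $\omega_n = n$. From ICs: $A_1=2, A_2=2$.
So $u(s,\tau) = 2 \sin(s) \cos(\tau) + 2 \sin(2 s) \cos(2 \tau)$, and $y(s,\tau) = e^{-2\tau}u(s,\tau)$.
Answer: $y(s, \tau) = 2 e^{-2 \tau} \sin(s) \cos(\tau) + 2 e^{-2 \tau} \sin(2 s) \cos(2 \tau)$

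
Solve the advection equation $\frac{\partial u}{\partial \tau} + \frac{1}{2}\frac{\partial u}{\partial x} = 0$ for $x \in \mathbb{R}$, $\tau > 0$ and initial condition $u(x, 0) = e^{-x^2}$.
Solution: By characteristics ($dx/d\tau = 1/2$), $u(x,\tau) = f(x - \frac{1}{2}\tau)$ with $f = u( \cdot , 0)$.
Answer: $u(x, \tau) = e^{-(-\tau/2 + x)^2}$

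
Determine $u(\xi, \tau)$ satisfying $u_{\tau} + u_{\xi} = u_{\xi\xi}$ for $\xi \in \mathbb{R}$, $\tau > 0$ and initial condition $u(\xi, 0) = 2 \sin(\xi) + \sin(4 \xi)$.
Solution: Change to a moving frame: let $\eta = \xi - \tau$, $\sigma = \tau$ and write $u(\xi,\tau) = w(\eta,\sigma)$.
By the chain rule $u_{\tau} = w_{\sigma} - w_{\eta}$, $u_{\xi} = w_{\eta}$, $u_{\xi\xi} = w_{\eta\eta}$.
Then $u_{\tau} + u_{\xi} = w_{\sigma}$: the advection term cancels and the PDE becomes the heat equation $w_{\sigma} = w_{\eta\eta}$ on $\eta \in \mathbb{R}$.
Initial data: $w(\eta,0) = u(\eta,0) = 2 \sin(\eta) + \sin(4 \eta)$.
On $\eta \in \mathbb{R}$ each mode satisfies $(\sin(n\eta))'' = -n^2 \sin(n\eta)$, so $e^{-n^2\sigma} \sin(n\eta)$ solves the heat equation; by superposition $w(\eta,\sigma) = \sum c_n e^{-n^2\sigma} \sin(n\eta)$.
Reading off the coefficients: $c_1=2, c_4=1$, so $w(\eta,\sigma) = 2 e^{-\sigma} \sin(\eta) + e^{-16 \sigma} \sin(4 \eta)$.
Substituting back $\eta = \xi - \tau$, $\sigma = \tau$: $u(\xi,\tau) = w(\xi - \tau, \tau)$.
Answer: $u(\xi, \tau) = -2 e^{-\tau} \sin(\tau - \xi) -  e^{-16 \tau} \sin(4 \tau - 4 \xi)$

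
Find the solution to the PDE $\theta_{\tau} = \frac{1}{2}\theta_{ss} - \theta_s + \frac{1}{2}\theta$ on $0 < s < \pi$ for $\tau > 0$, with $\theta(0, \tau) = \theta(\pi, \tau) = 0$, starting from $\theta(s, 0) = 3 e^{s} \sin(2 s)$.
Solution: Substitute $\theta = e^{s}u$, i.e. $u = e^{-s}\theta$.
By the product rule, $\theta_s = e^{s}(u_s + u)$, $\theta_{ss} = e^{s}(u_{ss} + 2u_s + u)$, $\theta_{\tau} = e^{s}u_{\tau}$.
Substituting into the PDE and dividing by $e^{s}$: $u_{\tau} = \frac{1}{2}(u_{ss} + 2u_s + u) - (u_s + u) + \frac{1}{2}u$.
The lower-order terms cancel, leaving the standard heat equation $u_{\tau} = \frac{1}{2}u_{ss}$.
Initial data for $u$: $u(s,0) = e^{-s}\theta(s,0) = 3 \sin(2 s)$. The boundary conditions carry over: $u(0,\tau) = u(\pi,\tau) = 0$.
Solve for $u$:
  Using separation of variables $u = X(s)G(\tau)$:
  Eigenfunctions: $\sin(ns)$, $n = 1, 2, 3, \ldots$
  General solution: $u(s, \tau) = \sum c_n \sin(ns) e^{-n^2 \tau/2}$
  Matching $u(s,0) = 3 \sin(2 s)$ term by term: $c_2=3$.
Hence $u(s,\tau) = 3 e^{-2 \tau} \sin(2 s)$.
Transform back: $\theta(s,\tau) = e^{s}u(s,\tau)$.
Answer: $\theta(s, \tau) = 3 e^{-2 \tau} e^{s} \sin(2 s)$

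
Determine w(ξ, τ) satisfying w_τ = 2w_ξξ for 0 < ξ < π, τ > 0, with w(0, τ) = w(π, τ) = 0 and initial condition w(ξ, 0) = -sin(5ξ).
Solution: Using separation of variables w = X(ξ)T(τ):
Eigenfunctions: sin(nξ), n = 1, 2, 3, ...
General solution: w(ξ, τ) = Σ c_n sin(nξ) exp(-2n² τ)
Matching w(ξ,0) = -sin(5ξ) term by term: c_5=-1.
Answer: w(ξ, τ) = -exp(-50τ)sin(5ξ)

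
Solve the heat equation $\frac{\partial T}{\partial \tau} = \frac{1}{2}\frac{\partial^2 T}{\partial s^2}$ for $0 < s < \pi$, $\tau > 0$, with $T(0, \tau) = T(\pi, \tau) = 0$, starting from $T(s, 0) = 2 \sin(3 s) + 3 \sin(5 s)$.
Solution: Using separation of variables $T = X(s)G(\tau)$:
Eigenfunctions: $\sin(ns)$, $n = 1, 2, 3, \ldots$
General solution: $T(s, \tau) = \sum c_n \sin(ns) e^{-n^2 \tau/2}$
Matching $T(s,0) = 2 \sin(3 s) + 3 \sin(5 s)$ term by term: $c_3=2, c_5=3$.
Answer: $T(s, \tau) = 2 e^{-9 \tau/2} \sin(3 s) + 3 e^{-25 \tau/2} \sin(5 s)$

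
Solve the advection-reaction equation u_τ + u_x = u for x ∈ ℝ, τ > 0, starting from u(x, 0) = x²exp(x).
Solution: Substitute u = exp(x)w.
Then u_x = exp(x)(w_x + w), u_τ = exp(x)w_τ; substituting and dividing by exp(x), the lower-order terms cancel: w_τ + w_x = 0 (standard advection equation).
Data for w: w(x,0) = exp(-x)u(x,0) = x².
By characteristics (dx/dτ = 1), w(x,τ) = f(x - τ) with f = w(·, 0).
So w(x,τ) = x² - 2xτ + τ², and u(x,τ) = exp(x)w(x,τ).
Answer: u(x, τ) = x²exp(x) - 2xτexp(x) + τ²exp(x)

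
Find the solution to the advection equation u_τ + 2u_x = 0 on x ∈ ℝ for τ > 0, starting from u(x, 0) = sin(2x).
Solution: By characteristics (dx/dτ = 2), u(x,τ) = f(x - 2τ) with f = u(·, 0).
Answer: u(x, τ) = sin(2x - 4τ)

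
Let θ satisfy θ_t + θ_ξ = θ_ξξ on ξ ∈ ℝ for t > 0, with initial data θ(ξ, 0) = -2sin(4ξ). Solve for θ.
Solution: Change to a moving frame: let η = ξ - t, σ = t and write θ(ξ,t) = u(η,σ).
By the chain rule θ_t = u_σ - u_η, θ_ξ = u_η, θ_ξξ = u_ηη.
Then θ_t + θ_ξ = u_σ: the advection term cancels and the PDE becomes the heat equation u_σ = u_ηη on η ∈ ℝ.
Initial data: u(η,0) = θ(η,0) = -2sin(4η).
On η ∈ ℝ each mode satisfies (sin(nη))″ = -n² sin(nη), so exp(-n²σ) sin(nη) solves the heat equation; by superposition u(η,σ) = Σ c_n exp(-n²σ) sin(nη).
Reading off the coefficients: c_4=-2, so u(η,σ) = -2exp(-16σ)sin(4η).
Substituting back η = ξ - t, σ = t: θ(ξ,t) = u(ξ - t, t).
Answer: θ(ξ, t) = 2exp(-16t)sin(4t - 4ξ)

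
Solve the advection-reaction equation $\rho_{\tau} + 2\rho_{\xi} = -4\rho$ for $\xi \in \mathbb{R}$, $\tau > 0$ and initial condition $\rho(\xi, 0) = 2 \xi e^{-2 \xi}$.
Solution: Substitute $\rho = e^{-2\xi}u$.
Then $\rho_{\xi} = e^{-2\xi}(u_{\xi} - 2u)$, $\rho_{\tau} = e^{-2\xi}u_{\tau}$; substituting and dividing by $e^{-2\xi}$, the lower-order terms cancel: $u_{\tau} + 2u_{\xi} = 0$ (standard advection equation).
Data for $u$: $u(\xi,0) = e^{2\xi}\rho(\xi,0) = 2 \xi$.
By characteristics ($d\xi/d\tau = 2$), $u(\xi,\tau) = f(\xi - 2\tau)$ with $f = u( \cdot , 0)$.
So $u(\xi,\tau) = 2 \xi - 4 \tau$, and $\rho(\xi,\tau) = e^{-2\xi}u(\xi,\tau)$.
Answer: $\rho(\xi, \tau) = -4 \tau e^{-2 \xi} + 2 \xi e^{-2 \xi}$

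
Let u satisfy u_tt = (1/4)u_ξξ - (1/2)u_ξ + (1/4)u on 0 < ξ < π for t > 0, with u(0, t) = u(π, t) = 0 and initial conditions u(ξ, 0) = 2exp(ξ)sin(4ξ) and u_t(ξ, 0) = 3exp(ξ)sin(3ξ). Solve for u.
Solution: Substitute u = exp(ξ)w, i.e. w = exp(-ξ)u.
By the product rule, u_ξ = exp(ξ)(w_ξ + w), u_ξξ = exp(ξ)(w_ξξ + 2w_ξ + w), u_tt = exp(ξ)w_tt.
Substituting into the PDE and dividing by exp(ξ): w_tt = (1/4)(w_ξξ + 2w_ξ + w) - (1/2)(w_ξ + w) + (1/4)w.
The lower-order terms cancel, leaving the standard wave equation w_tt = (1/4)w_ξξ.
Initial data for w: w(ξ,0) = exp(-ξ)u(ξ,0) = 2sin(4ξ); w_t(ξ,0) = exp(-ξ)u_t(ξ,0) = 3sin(3ξ). The boundary conditions carry over: w(0,t) = w(π,t) = 0.
Solve for w:
  Using separation of variables w = X(ξ)T(t):
  Eigenfunctions: sin(nξ), n = 1, 2, 3, ...
  General solution: w(ξ, t) = Σ [A_n cos(n t/2) + B_n sin(n t/2)] sin(nξ)
  From w(ξ,0) = 2sin(4ξ): A_4=2. From w_t(ξ,0) = 3sin(3ξ), using w_t(ξ,0) = Σ ω_n B_n sin(nξ) with ω_n = n/2: B_3 = 3/(3/2) = 2.
Hence w(ξ,t) = 2sin(3t/2)sin(3ξ) + 2sin(4ξ)cos(2t).
Transform back: u(ξ,t) = exp(ξ)w(ξ,t).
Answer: u(ξ, t) = 2exp(ξ)sin(3t/2)sin(3ξ) + 2exp(ξ)sin(4ξ)cos(2t)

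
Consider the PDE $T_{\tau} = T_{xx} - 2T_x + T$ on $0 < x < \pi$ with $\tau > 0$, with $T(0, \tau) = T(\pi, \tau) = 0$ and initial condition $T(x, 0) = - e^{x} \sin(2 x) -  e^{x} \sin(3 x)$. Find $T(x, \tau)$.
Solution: Substitute $T = e^{x}u$.
Then $T_x = e^{x}(u_x + u)$, $T_{xx} = e^{x}(u_{xx} + 2u_x + u)$, $T_{\tau} = e^{x}u_{\tau}$; substituting and dividing by $e^{x}$, the lower-order terms cancel: $u_{\tau} = u_{xx}$ (standard heat equation).
Data for $u$: $u(x,0) = e^{-x}T(x,0) = - \sin(2 x) - \sin(3 x)$. The boundary conditions carry over: $u(0,\tau) = u(\pi,\tau) = 0$.
Separating variables: $u = \sum c_n e^{-n^2\tau} \sin(nx)$. From $u(x,0) = - \sin(2 x) - \sin(3 x)$: $c_2=-1, c_3=-1$.
So $u(x,\tau) = - e^{-4 \tau} \sin(2 x) - e^{-9 \tau} \sin(3 x)$, and $T(x,\tau) = e^{x}u(x,\tau)$.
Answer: $T(x, \tau) = - e^{-4 \tau} e^{x} \sin(2 x) -  e^{-9 \tau} e^{x} \sin(3 x)$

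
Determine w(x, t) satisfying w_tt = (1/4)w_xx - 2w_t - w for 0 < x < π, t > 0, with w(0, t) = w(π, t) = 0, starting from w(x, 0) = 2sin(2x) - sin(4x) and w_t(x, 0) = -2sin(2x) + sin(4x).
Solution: Substitute w = exp(-t)u.
Then w_t = exp(-t)(u_t - u), w_tt = exp(-t)(u_tt - 2u_t + u), w_xx = exp(-t)u_xx; substituting and dividing by exp(-t), the lower-order terms cancel: u_tt = (1/4)u_xx (standard wave equation).
Data for u: u(x,0) = w(x,0) = 2sin(2x) - sin(4x); u_t(x,0) = w_t(x,0) + w(x,0) = 0. The boundary conditions carry over: u(0,t) = u(π,t) = 0.
Separating variables: u = Σ [A_n cos(ω_n t) + B_n sin(ω_n t)] sin(nx), ω_n = n/2. From ICs: A_2=2, A_4=-1.
So u(x,t) = 2sin(2x)cos(t) - sin(4x)cos(2t), and w(x,t) = exp(-t)u(x,t).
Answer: w(x, t) = 2exp(-t)sin(2x)cos(t) - exp(-t)sin(4x)cos(2t)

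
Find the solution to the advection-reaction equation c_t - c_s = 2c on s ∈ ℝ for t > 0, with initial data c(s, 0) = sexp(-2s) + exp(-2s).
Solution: Substitute c = exp(-2s)u.
Then c_s = exp(-2s)(u_s - 2u), c_t = exp(-2s)u_t; substituting and dividing by exp(-2s), the lower-order terms cancel: u_t - u_s = 0 (standard advection equation).
Data for u: u(s,0) = exp(2s)c(s,0) = s + 1.
By characteristics (ds/dt = -1), u(s,t) = f(s + t) with f = u(·, 0).
So u(s,t) = s + t + 1, and c(s,t) = exp(-2s)u(s,t).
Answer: c(s, t) = sexp(-2s) + texp(-2s) + exp(-2s)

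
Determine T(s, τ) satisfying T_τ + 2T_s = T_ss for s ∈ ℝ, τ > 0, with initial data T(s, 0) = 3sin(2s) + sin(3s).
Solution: Change to a moving frame: let η = s - 2τ, σ = τ and write T(s,τ) = u(η,σ).
By the chain rule T_τ = u_σ - 2u_η, T_s = u_η, T_ss = u_ηη.
Then T_τ + 2T_s = u_σ: the advection term cancels and the PDE becomes the heat equation u_σ = u_ηη on η ∈ ℝ.
Initial data: u(η,0) = T(η,0) = 3sin(2η) + sin(3η).
On η ∈ ℝ each mode satisfies (sin(nη))″ = -n² sin(nη), so exp(-n²σ) sin(nη) solves the heat equation; by superposition u(η,σ) = Σ c_n exp(-n²σ) sin(nη).
Reading off the coefficients: c_2=3, c_3=1, so u(η,σ) = 3exp(-4σ)sin(2η) + exp(-9σ)sin(3η).
Substituting back η = s - 2τ, σ = τ: T(s,τ) = u(s - 2τ, τ).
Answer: T(s, τ) = 3exp(-4τ)sin(2s - 4τ) + exp(-9τ)sin(3s - 6τ)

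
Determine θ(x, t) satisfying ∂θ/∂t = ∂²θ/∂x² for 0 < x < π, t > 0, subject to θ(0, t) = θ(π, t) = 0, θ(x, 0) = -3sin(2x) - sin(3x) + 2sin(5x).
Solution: Separating variables: θ = Σ c_n exp(-n²t) sin(nx). From θ(x,0) = -3sin(2x) - sin(3x) + 2sin(5x): c_2=-3, c_3=-1, c_5=2.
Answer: θ(x, t) = -3exp(-4t)sin(2x) - exp(-9t)sin(3x) + 2exp(-25t)sin(5x)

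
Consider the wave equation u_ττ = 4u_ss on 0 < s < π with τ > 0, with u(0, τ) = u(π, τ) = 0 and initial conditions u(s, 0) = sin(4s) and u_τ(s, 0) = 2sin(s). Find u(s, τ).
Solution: Using separation of variables u = X(s)T(τ):
Eigenfunctions: sin(ns), n = 1, 2, 3, ...
General solution: u(s, τ) = Σ [A_n cos(2n τ) + B_n sin(2n τ)] sin(ns)
From u(s,0) = sin(4s): A_4=1. From u_τ(s,0) = 2sin(s), using u_τ(s,0) = Σ ω_n B_n sin(ns) with ω_n = 2n: B_1 = 2/2 = 1.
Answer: u(s, τ) = sin(s)sin(2τ) + sin(4s)cos(8τ)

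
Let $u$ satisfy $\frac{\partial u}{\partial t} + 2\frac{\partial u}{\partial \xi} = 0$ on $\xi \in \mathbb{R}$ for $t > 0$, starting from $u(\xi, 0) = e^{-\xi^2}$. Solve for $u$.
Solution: By method of characteristics (waves move right with speed 2):
Along characteristics $\xi - 2t =$ const, $u$ is constant, so $u(\xi,t) = f(\xi - 2t)$ with $f = u( \cdot , 0)$.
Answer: $u(\xi, t) = e^{-(\xi - 2 t)^2}$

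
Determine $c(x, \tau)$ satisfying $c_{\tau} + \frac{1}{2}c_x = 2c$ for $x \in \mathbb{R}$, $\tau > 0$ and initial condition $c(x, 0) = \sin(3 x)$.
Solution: Substitute $c = e^{2\tau}u$, i.e. $u = e^{-2\tau}c$.
By the product rule, $c_{\tau} = e^{2\tau}(u_{\tau} + 2u)$, $c_x = e^{2\tau}u_x$.
Substituting into the PDE and dividing by $e^{2\tau}$: $u_{\tau} + 2u + \frac{1}{2}u_x = 2u$.
The lower-order terms cancel, leaving the standard advection equation $u_{\tau} + \frac{1}{2}u_x = 0$.
Initial data for $u$: $u(x,0) = c(x,0) = \sin(3 x)$.
Solve for $u$:
  By method of characteristics (waves move right with speed 1/2):
  Along characteristics $x - \frac{1}{2}\tau =$ const, $u$ is constant, so $u(x,\tau) = f(x - \frac{1}{2}\tau)$ with $f = u( \cdot , 0)$.
Hence $u(x,\tau) = \sin(3 x - 3 \tau/2)$.
Transform back: $c(x,\tau) = e^{2\tau}u(x,\tau)$.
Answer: $c(x, \tau) = - e^{2 \tau} \sin(3 \tau/2 - 3 x)$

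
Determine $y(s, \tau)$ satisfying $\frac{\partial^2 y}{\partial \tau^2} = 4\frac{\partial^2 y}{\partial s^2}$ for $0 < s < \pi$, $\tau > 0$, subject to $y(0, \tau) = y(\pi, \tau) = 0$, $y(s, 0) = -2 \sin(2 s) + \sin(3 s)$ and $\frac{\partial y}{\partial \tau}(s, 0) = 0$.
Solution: Using separation of variables $y = X(s)T(\tau)$:
Eigenfunctions: $\sin(ns)$, $n = 1, 2, 3, \ldots$
General solution: $y(s, \tau) = \sum [A_n \cos(2n \tau) + B_n \sin(2n \tau)] \sin(ns)$
From $y(s,0) = -2 \sin(2 s) + \sin(3 s)$: $A_2=-2, A_3=1$. From $y_{\tau}(s,0) = 0$: all $B_n = 0$.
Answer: $y(s, \tau) = -2 \sin(2 s) \cos(4 \tau) + \sin(3 s) \cos(6 \tau)$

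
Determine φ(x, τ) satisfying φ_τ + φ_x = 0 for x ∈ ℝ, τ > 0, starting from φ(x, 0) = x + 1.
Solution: By method of characteristics (waves move right with speed 1):
Along characteristics x - τ = const, φ is constant, so φ(x,τ) = f(x - τ) with f = φ(·, 0).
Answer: φ(x, τ) = x - τ + 1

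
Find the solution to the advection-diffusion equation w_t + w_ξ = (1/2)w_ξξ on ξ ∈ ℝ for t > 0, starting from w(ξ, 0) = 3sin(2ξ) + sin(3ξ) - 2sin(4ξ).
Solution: Moving frame: η = ξ - t, σ = t, w = u(η,σ), so w_t = u_σ - u_η and w_ξξ = u_ηη.
Hence w_t + w_ξ = u_σ and the PDE becomes the heat equation u_σ = (1/2)u_ηη on η ∈ ℝ.
Initial data: u(η,0) = w(η,0) = 3sin(2η) + sin(3η) - 2sin(4η). Each mode sin(nη) decays as exp(-n²σ/2) on ℝ, so u(η,σ) = Σ c_n exp(-n²σ/2) sin(nη) with c_2=3, c_3=1, c_4=-2: u(η,σ) = 3exp(-2σ)sin(2η) - 2exp(-8σ)sin(4η) + exp(-9σ/2)sin(3η).
Substituting back: w(ξ,t) = u(ξ - t, t).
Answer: w(ξ, t) = -3exp(-2t)sin(2t - 2ξ) + 2exp(-8t)sin(4t - 4ξ) - exp(-9t/2)sin(3t - 3ξ)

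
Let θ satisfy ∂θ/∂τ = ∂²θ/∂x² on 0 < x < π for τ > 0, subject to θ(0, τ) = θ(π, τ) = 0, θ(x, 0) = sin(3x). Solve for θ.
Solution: Using separation of variables θ = X(x)G(τ):
Eigenfunctions: sin(nx), n = 1, 2, 3, ...
General solution: θ(x, τ) = Σ c_n sin(nx) exp(-n² τ)
Matching θ(x,0) = sin(3x) term by term: c_3=1.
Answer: θ(x, τ) = exp(-9τ)sin(3x)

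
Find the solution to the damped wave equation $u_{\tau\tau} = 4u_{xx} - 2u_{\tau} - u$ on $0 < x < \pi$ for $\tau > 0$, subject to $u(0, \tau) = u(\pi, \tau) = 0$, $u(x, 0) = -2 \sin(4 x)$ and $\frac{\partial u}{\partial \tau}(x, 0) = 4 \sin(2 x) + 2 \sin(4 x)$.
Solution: Substitute $u = e^{-\tau}w$, i.e. $w = e^{\tau}u$.
By the product rule, $u_{\tau} = e^{-\tau}(w_{\tau} - w)$, $u_{\tau\tau} = e^{-\tau}(w_{\tau\tau} - 2w_{\tau} + w)$, $u_{xx} = e^{-\tau}w_{xx}$.
Substituting into the PDE and dividing by $e^{-\tau}$: $w_{\tau\tau} - 2w_{\tau} + w = 4w_{xx} - 2(w_{\tau} - w) - w$.
The lower-order terms cancel, leaving the standard wave equation $w_{\tau\tau} = 4w_{xx}$.
Initial data for $w$: $w(x,0) = u(x,0) = -2 \sin(4 x)$; $w_{\tau}(x,0) = u_{\tau}(x,0) + u(x,0) = 4 \sin(2 x)$. The boundary conditions carry over: $w(0,\tau) = w(\pi,\tau) = 0$.
Solve for $w$:
  Using separation of variables $w = X(x)T(\tau)$:
  Eigenfunctions: $\sin(nx)$, $n = 1, 2, 3, \ldots$
  General solution: $w(x, \tau) = \sum [A_n \cos(2n \tau) + B_n \sin(2n \tau)] \sin(nx)$
  From $w(x,0) = -2 \sin(4 x)$: $A_4=-2$. From $w_{\tau}(x,0) = 4 \sin(2 x)$, using $w_{\tau}(x,0) = \sum \omega_n B_n \sin(nx)$ with $\omega_n = 2n$: $B_2 = 4/4 = 1$.
Hence $w(x,\tau) = \sin(2 x) \sin(4 \tau) - 2 \sin(4 x) \cos(8 \tau)$.
Transform back: $u(x,\tau) = e^{-\tau}w(x,\tau)$.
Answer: $u(x, \tau) = e^{-\tau} \sin(4 \tau) \sin(2 x) - 2 e^{-\tau} \sin(4 x) \cos(8 \tau)$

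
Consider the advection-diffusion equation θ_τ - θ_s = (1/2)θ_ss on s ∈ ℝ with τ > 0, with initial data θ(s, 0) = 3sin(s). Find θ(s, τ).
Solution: Moving frame: η = s + τ, σ = τ, θ = u(η,σ), so θ_τ = u_σ + u_η and θ_ss = u_ηη.
Hence θ_τ - θ_s = u_σ and the PDE becomes the heat equation u_σ = (1/2)u_ηη on η ∈ ℝ.
Initial data: u(η,0) = θ(η,0) = 3sin(η). Each mode sin(nη) decays as exp(-n²σ/2) on ℝ, so u(η,σ) = Σ c_n exp(-n²σ/2) sin(nη) with c_1=3: u(η,σ) = 3exp(-σ/2)sin(η).
Substituting back: θ(s,τ) = u(s + τ, τ).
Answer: θ(s, τ) = 3exp(-τ/2)sin(s + τ)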